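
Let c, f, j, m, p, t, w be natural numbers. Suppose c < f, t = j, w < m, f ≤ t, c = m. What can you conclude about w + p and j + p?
w + p < j + p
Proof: From c < f and f ≤ t, c < t. Since c = m, m < t. From w < m, w < t. t = j, so w < j. Then w + p < j + p.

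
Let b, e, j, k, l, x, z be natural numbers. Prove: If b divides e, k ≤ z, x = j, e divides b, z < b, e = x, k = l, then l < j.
b divides e and e divides b, so b = e. e = x, so b = x. From x = j, b = j. Because k ≤ z and z < b, k < b. Since k = l, l < b. From b = j, l < j.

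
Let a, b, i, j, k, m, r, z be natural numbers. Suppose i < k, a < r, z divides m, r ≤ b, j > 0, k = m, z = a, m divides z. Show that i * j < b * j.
m divides z and z divides m, so m = z. z = a, so m = a. k = m and i < k, therefore i < m. m = a, so i < a. a < r and r ≤ b, therefore a < b. i < a, so i < b. From j > 0, by multiplying by a positive, i * j < b * j.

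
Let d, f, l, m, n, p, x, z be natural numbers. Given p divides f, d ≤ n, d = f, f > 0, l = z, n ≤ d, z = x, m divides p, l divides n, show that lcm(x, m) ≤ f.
n ≤ d and d ≤ n, therefore n = d. d = f, so n = f. l divides n, so l divides f. From l = z, z divides f. Since z = x, x divides f. m divides p and p divides f, thus m divides f. x divides f, so lcm(x, m) divides f. f > 0, so lcm(x, m) ≤ f.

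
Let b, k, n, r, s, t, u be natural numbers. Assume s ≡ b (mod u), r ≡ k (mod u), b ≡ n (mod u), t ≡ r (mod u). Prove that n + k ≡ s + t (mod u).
s ≡ b (mod u) and b ≡ n (mod u), so s ≡ n (mod u). t ≡ r (mod u) and r ≡ k (mod u), therefore t ≡ k (mod u). s ≡ n (mod u), so s + t ≡ n + k (mod u). Then n + k ≡ s + t (mod u).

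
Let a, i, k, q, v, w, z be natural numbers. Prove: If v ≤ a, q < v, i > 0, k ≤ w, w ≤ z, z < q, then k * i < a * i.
z < q and q < v, hence z < v. Since v ≤ a, z < a. Since w ≤ z, w < a. Since k ≤ w, k < a. From i > 0, by multiplying by a positive, k * i < a * i.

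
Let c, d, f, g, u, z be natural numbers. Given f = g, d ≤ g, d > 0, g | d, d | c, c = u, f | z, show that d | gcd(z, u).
g | d and d > 0, thus g ≤ d. Since d ≤ g, g = d. f = g, so f = d. Since f | z, d | z. From c = u and d | c, d | u. d | z, so d | gcd(z, u).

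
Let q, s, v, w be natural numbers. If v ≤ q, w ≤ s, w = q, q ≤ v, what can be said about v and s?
v ≤ s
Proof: q ≤ v and v ≤ q, so q = v. Since w = q, w = v. Because w ≤ s, v ≤ s.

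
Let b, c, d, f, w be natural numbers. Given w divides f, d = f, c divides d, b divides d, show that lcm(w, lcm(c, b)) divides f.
c divides d and b divides d, therefore lcm(c, b) divides d. Since d = f, lcm(c, b) divides f. Since w divides f, lcm(w, lcm(c, b)) divides f.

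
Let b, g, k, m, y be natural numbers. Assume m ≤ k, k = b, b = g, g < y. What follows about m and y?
m < y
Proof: k = b and b = g, so k = g. m ≤ k, so m ≤ g. g < y, so m < y.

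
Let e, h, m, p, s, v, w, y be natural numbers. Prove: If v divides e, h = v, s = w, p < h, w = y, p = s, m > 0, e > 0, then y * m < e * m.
From s = w and w = y, s = y. Because p = s, p = y. h = v and p < h, hence p < v. Because p = y, y < v. v divides e and e > 0, therefore v ≤ e. y < v, so y < e. Combined with m > 0, by multiplying by a positive, y * m < e * m.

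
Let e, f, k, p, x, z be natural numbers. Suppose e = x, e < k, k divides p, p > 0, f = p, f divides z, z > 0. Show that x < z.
From e = x and e < k, x < k. k divides p and p > 0, hence k ≤ p. Because f = p and f divides z, p divides z. Since z > 0, p ≤ z. Since k ≤ p, k ≤ z. x < k, so x < z.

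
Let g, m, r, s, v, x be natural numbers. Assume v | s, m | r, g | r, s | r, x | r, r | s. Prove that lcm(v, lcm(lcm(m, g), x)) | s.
Since r | s and s | r, r = s. Because m | r and g | r, lcm(m, g) | r. Since x | r, lcm(lcm(m, g), x) | r. Since r = s, lcm(lcm(m, g), x) | s. Since v | s, lcm(v, lcm(lcm(m, g), x)) | s.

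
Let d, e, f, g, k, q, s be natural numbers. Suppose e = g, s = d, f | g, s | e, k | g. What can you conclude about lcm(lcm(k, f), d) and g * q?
lcm(lcm(k, f), d) | g * q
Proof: Since k | g and f | g, lcm(k, f) | g. s = d and s | e, hence d | e. Since e = g, d | g. Because lcm(k, f) | g, lcm(lcm(k, f), d) | g. Then lcm(lcm(k, f), d) | g * q.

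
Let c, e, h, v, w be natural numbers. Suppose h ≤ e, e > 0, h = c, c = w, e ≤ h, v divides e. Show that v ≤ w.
e ≤ h and h ≤ e, therefore e = h. h = c, so e = c. c = w, so e = w. v divides e and e > 0, therefore v ≤ e. e = w, so v ≤ w.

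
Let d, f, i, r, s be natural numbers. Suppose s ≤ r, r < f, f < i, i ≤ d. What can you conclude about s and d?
s < d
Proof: f < i and i ≤ d, so f < d. From r < f, r < d. s ≤ r, so s < d.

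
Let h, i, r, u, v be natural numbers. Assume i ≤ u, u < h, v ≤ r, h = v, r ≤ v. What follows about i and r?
i < r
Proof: v ≤ r and r ≤ v, therefore v = r. Because i ≤ u and u < h, i < h. h = v, so i < v. v = r, so i < r.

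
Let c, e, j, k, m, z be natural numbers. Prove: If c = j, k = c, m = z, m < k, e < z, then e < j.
Because k = c and m < k, m < c. Since m = z, z < c. Because e < z, e < c. Since c = j, e < j.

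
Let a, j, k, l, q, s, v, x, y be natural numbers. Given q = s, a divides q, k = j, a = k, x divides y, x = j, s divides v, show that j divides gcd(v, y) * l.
q = s and a divides q, hence a divides s. Because s divides v, a divides v. Since a = k, k divides v. k = j, so j divides v. x = j and x divides y, hence j divides y. From j divides v, j divides gcd(v, y). Then j divides gcd(v, y) * l.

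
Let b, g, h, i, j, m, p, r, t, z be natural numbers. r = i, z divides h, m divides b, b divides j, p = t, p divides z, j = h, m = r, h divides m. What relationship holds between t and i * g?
t divides i * g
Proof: From m divides b and b divides j, m divides j. From j = h, m divides h. From h divides m, h = m. m = r, so h = r. r = i, so h = i. p divides z and z divides h, thus p divides h. p = t, so t divides h. Since h = i, t divides i. Then t divides i * g.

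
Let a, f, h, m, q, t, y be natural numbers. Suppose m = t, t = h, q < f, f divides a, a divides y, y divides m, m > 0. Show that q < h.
m = t and t = h, so m = h. f divides a and a divides y, therefore f divides y. From y divides m, f divides m. Since m > 0, f ≤ m. From q < f, q < m. m = h, so q < h.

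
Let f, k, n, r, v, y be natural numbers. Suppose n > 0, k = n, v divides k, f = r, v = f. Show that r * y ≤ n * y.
Because v = f and v divides k, f divides k. From k = n, f divides n. Since n > 0, f ≤ n. From f = r, r ≤ n. By multiplying by a non-negative, r * y ≤ n * y.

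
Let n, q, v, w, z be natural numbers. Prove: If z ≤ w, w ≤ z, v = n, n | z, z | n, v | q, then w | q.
From z ≤ w and w ≤ z, z = w. n | z and z | n, so n = z. v = n, so v = z. v | q, so z | q. z = w, so w | q.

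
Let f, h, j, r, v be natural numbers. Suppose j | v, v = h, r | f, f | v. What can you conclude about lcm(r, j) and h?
lcm(r, j) | h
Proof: Because r | f and f | v, r | v. j | v, so lcm(r, j) | v. Since v = h, lcm(r, j) | h.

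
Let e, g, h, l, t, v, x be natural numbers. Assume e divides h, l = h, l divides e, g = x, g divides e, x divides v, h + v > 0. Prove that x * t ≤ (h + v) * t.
l = h and l divides e, thus h divides e. e divides h, so e = h. Since g = x and g divides e, x divides e. Since e = h, x divides h. Since x divides v, x divides h + v. h + v > 0, so x ≤ h + v. By multiplying by a non-negative, x * t ≤ (h + v) * t.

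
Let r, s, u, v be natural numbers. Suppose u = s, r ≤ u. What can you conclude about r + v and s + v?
r + v ≤ s + v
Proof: u = s and r ≤ u, therefore r ≤ s. Then r + v ≤ s + v.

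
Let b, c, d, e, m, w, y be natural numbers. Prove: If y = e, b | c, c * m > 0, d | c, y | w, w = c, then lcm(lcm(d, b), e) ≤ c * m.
d | c and b | c, therefore lcm(d, b) | c. Because w = c and y | w, y | c. y = e, so e | c. Since lcm(d, b) | c, lcm(lcm(d, b), e) | c. Then lcm(lcm(d, b), e) | c * m. Since c * m > 0, lcm(lcm(d, b), e) ≤ c * m.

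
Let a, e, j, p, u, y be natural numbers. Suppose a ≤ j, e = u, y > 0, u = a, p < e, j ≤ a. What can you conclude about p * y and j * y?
p * y < j * y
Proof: a ≤ j and j ≤ a, thus a = j. Because u = a, u = j. e = u and p < e, thus p < u. u = j, so p < j. y > 0, so p * y < j * y.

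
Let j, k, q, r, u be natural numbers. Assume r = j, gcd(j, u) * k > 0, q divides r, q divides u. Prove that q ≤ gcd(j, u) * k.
r = j and q divides r, hence q divides j. q divides u, so q divides gcd(j, u). Then q divides gcd(j, u) * k. Since gcd(j, u) * k > 0, q ≤ gcd(j, u) * k.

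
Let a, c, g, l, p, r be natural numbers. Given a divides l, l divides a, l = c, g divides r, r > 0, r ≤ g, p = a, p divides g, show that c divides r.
a divides l and l divides a, thus a = l. l = c, so a = c. g divides r and r > 0, hence g ≤ r. r ≤ g, so g = r. Because p = a and p divides g, a divides g. g = r, so a divides r. a = c, so c divides r.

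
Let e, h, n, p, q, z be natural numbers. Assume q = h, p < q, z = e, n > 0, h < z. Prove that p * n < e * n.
q = h and p < q, hence p < h. z = e and h < z, so h < e. Since p < h, p < e. Since n > 0, p * n < e * n.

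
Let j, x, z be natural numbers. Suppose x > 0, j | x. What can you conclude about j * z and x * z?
j * z ≤ x * z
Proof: j | x and x > 0, so j ≤ x. Then j * z ≤ x * z.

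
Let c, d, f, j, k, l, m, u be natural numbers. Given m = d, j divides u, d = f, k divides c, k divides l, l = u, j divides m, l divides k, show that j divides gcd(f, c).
m = d and d = f, therefore m = f. j divides m, so j divides f. k divides l and l divides k, hence k = l. Since k divides c, l divides c. Since l = u, u divides c. j divides u, so j divides c. Since j divides f, j divides gcd(f, c).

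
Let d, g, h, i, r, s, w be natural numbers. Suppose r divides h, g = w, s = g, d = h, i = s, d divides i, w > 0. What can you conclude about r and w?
r ≤ w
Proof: Since i = s and d divides i, d divides s. d = h, so h divides s. From s = g, h divides g. Since g = w, h divides w. From r divides h, r divides w. w > 0, so r ≤ w.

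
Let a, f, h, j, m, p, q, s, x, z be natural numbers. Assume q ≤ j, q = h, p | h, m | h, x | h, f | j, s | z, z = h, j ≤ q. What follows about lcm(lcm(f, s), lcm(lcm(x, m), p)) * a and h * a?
lcm(lcm(f, s), lcm(lcm(x, m), p)) * a | h * a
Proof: Because j ≤ q and q ≤ j, j = q. Since q = h, j = h. f | j, so f | h. Since z = h and s | z, s | h. Since f | h, lcm(f, s) | h. From x | h and m | h, lcm(x, m) | h. p | h, so lcm(lcm(x, m), p) | h. lcm(f, s) | h, so lcm(lcm(f, s), lcm(lcm(x, m), p)) | h. Then lcm(lcm(f, s), lcm(lcm(x, m), p)) * a | h * a.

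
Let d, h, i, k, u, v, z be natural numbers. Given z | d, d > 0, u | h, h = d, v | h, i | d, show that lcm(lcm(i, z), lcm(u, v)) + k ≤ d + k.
i | d and z | d, so lcm(i, z) | d. u | h and v | h, hence lcm(u, v) | h. h = d, so lcm(u, v) | d. lcm(i, z) | d, so lcm(lcm(i, z), lcm(u, v)) | d. Since d > 0, lcm(lcm(i, z), lcm(u, v)) ≤ d. Then lcm(lcm(i, z), lcm(u, v)) + k ≤ d + k.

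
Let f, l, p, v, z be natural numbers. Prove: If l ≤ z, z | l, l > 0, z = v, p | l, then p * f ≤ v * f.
z | l and l > 0, thus z ≤ l. Since l ≤ z, l = z. From z = v, l = v. Because p | l and l > 0, p ≤ l. Since l = v, p ≤ v. Then p * f ≤ v * f.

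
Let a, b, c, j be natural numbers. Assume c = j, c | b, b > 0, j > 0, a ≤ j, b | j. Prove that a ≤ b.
c | b and b > 0, therefore c ≤ b. c = j, so j ≤ b. From b | j and j > 0, b ≤ j. Since j ≤ b, j = b. Since a ≤ j, a ≤ b.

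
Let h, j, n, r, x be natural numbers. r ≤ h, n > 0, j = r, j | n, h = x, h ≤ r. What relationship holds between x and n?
x ≤ n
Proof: From r ≤ h and h ≤ r, r = h. Since j = r, j = h. Since h = x, j = x. j | n, so x | n. Because n > 0, x ≤ n.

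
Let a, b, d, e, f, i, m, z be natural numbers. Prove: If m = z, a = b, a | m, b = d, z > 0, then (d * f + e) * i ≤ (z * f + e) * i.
Because a = b and b = d, a = d. m = z and a | m, hence a | z. Because z > 0, a ≤ z. Since a = d, d ≤ z. Then d * f ≤ z * f. Then d * f + e ≤ z * f + e. Then (d * f + e) * i ≤ (z * f + e) * i.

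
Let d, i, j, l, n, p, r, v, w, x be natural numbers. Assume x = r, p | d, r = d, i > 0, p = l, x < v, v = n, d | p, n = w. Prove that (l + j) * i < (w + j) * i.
d | p and p | d, therefore d = p. p = l, so d = l. r = d, so r = l. Since x = r, x = l. From v = n and x < v, x < n. n = w, so x < w. x = l, so l < w. Then l + j < w + j. From i > 0, (l + j) * i < (w + j) * i.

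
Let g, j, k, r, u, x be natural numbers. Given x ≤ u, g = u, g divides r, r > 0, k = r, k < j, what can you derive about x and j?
x < j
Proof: g = u and g divides r, so u divides r. r > 0, so u ≤ r. x ≤ u, so x ≤ r. k = r and k < j, hence r < j. Since x ≤ r, x < j.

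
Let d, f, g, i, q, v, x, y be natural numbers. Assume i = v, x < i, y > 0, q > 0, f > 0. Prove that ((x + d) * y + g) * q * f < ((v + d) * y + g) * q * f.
From i = v and x < i, x < v. Then x + d < v + d. y > 0, so (x + d) * y < (v + d) * y. Then (x + d) * y + g < (v + d) * y + g. q > 0, so ((x + d) * y + g) * q < ((v + d) * y + g) * q. f > 0, so ((x + d) * y + g) * q * f < ((v + d) * y + g) * q * f.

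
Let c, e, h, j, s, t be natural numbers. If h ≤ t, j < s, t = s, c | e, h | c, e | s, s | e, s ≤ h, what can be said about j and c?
j < c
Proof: From t = s and h ≤ t, h ≤ s. Because s ≤ h, h = s. h | c, so s | c. e | s and s | e, so e = s. c | e, so c | s. Because s | c, s = c. Since j < s, j < c.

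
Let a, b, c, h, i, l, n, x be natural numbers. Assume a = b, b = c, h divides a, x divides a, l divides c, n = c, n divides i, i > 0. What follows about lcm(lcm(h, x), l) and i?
lcm(lcm(h, x), l) ≤ i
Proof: a = b and b = c, thus a = c. h divides a and x divides a, therefore lcm(h, x) divides a. Since a = c, lcm(h, x) divides c. l divides c, so lcm(lcm(h, x), l) divides c. n = c and n divides i, hence c divides i. Since lcm(lcm(h, x), l) divides c, lcm(lcm(h, x), l) divides i. i > 0, so lcm(lcm(h, x), l) ≤ i.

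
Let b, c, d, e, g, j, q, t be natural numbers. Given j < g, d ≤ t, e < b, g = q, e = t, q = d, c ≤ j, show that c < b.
Since g = q and q = d, g = d. c ≤ j and j < g, so c < g. g = d, so c < d. Since d ≤ t, c < t. e = t and e < b, so t < b. Since c < t, c < b.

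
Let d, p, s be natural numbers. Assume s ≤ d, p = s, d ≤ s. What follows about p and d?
p = d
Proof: Since s ≤ d and d ≤ s, s = d. Because p = s, p = d.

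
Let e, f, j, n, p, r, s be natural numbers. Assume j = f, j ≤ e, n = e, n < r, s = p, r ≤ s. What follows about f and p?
f < p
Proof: j = f and j ≤ e, thus f ≤ e. Since n = e and n < r, e < r. f ≤ e, so f < r. Because s = p and r ≤ s, r ≤ p. f < r, so f < p.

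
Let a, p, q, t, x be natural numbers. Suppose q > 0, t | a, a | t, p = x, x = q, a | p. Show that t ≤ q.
From a | t and t | a, a = t. p = x and a | p, so a | x. Since x = q, a | q. Since q > 0, a ≤ q. a = t, so t ≤ q.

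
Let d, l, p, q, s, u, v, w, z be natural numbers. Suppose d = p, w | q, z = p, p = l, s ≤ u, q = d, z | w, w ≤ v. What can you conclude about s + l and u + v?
s + l ≤ u + v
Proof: Because q = d and w | q, w | d. Since d = p, w | p. z = p and z | w, thus p | w. Since w | p, w = p. Since p = l, w = l. Since w ≤ v, l ≤ v. Since s ≤ u, s + l ≤ u + v.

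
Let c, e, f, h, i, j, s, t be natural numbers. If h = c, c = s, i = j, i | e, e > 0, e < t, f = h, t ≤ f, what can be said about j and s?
j < s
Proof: Since h = c and c = s, h = s. i | e and e > 0, thus i ≤ e. e < t, so i < t. Since i = j, j < t. f = h and t ≤ f, hence t ≤ h. Since j < t, j < h. h = s, so j < s.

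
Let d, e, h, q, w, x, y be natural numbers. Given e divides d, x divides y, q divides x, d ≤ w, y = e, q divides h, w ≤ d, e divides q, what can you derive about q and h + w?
q divides h + w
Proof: y = e and x divides y, so x divides e. Since q divides x, q divides e. e divides q, so e = q. Since d ≤ w and w ≤ d, d = w. Since e divides d, e divides w. Since e = q, q divides w. q divides h, so q divides h + w.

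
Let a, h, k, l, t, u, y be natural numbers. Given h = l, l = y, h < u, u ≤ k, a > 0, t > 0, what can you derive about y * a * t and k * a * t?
y * a * t < k * a * t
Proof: h = l and l = y, so h = y. h < u, so y < u. u ≤ k, so y < k. Combining with a > 0, by multiplying by a positive, y * a < k * a. Combined with t > 0, by multiplying by a positive, y * a * t < k * a * t.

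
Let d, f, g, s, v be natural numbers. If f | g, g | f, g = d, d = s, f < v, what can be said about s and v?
s < v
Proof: From f | g and g | f, f = g. g = d, so f = d. d = s, so f = s. f < v, so s < v.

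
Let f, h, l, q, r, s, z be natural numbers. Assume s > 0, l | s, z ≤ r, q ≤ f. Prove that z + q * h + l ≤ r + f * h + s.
Because q ≤ f, q * h ≤ f * h. Since z ≤ r, z + q * h ≤ r + f * h. Since l | s and s > 0, l ≤ s. z + q * h ≤ r + f * h, so z + q * h + l ≤ r + f * h + s.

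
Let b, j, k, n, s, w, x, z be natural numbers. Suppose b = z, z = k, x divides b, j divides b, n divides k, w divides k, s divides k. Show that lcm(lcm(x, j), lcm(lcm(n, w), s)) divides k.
b = z and z = k, so b = k. From x divides b and j divides b, lcm(x, j) divides b. Since b = k, lcm(x, j) divides k. n divides k and w divides k, thus lcm(n, w) divides k. s divides k, so lcm(lcm(n, w), s) divides k. Since lcm(x, j) divides k, lcm(lcm(x, j), lcm(lcm(n, w), s)) divides k.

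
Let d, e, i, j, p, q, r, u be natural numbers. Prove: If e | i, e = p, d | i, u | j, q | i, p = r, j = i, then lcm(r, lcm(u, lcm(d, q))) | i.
e = p and p = r, so e = r. Since e | i, r | i. Because j = i and u | j, u | i. From d | i and q | i, lcm(d, q) | i. Since u | i, lcm(u, lcm(d, q)) | i. Since r | i, lcm(r, lcm(u, lcm(d, q))) | i.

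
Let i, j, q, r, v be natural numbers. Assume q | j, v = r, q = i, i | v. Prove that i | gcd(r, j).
v = r and i | v, hence i | r. From q = i and q | j, i | j. i | r, so i | gcd(r, j).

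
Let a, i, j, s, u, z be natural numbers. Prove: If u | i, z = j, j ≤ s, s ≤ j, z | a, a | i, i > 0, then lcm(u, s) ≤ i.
j ≤ s and s ≤ j, therefore j = s. Because z = j, z = s. Because z | a and a | i, z | i. Since z = s, s | i. Since u | i, lcm(u, s) | i. Since i > 0, lcm(u, s) ≤ i.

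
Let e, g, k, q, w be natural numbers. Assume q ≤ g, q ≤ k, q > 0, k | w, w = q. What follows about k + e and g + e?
k + e ≤ g + e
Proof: w = q and k | w, thus k | q. q > 0, so k ≤ q. Since q ≤ k, q = k. Since q ≤ g, k ≤ g. Then k + e ≤ g + e.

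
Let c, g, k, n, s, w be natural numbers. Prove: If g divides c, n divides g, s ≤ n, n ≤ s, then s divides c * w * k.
n ≤ s and s ≤ n, so n = s. Since n divides g and g divides c, n divides c. Because n = s, s divides c. Then s divides c * w. Then s divides c * w * k.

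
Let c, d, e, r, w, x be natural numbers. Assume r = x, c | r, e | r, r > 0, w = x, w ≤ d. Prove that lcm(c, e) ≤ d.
Since c | r and e | r, lcm(c, e) | r. r > 0, so lcm(c, e) ≤ r. r = x, so lcm(c, e) ≤ x. w = x and w ≤ d, hence x ≤ d. lcm(c, e) ≤ x, so lcm(c, e) ≤ d.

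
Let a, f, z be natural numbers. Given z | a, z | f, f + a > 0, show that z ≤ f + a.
z | f and z | a, therefore z | f + a. Since f + a > 0, z ≤ f + a.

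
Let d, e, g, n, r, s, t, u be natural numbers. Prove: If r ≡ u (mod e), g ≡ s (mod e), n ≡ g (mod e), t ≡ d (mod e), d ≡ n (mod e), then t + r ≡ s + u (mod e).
t ≡ d (mod e) and d ≡ n (mod e), hence t ≡ n (mod e). n ≡ g (mod e), so t ≡ g (mod e). g ≡ s (mod e), so t ≡ s (mod e). Since r ≡ u (mod e), t + r ≡ s + u (mod e).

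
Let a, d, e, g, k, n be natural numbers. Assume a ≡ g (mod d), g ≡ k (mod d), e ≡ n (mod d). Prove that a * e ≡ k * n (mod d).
a ≡ g (mod d) and g ≡ k (mod d), thus a ≡ k (mod d). Combined with e ≡ n (mod d), by multiplying congruences, a * e ≡ k * n (mod d).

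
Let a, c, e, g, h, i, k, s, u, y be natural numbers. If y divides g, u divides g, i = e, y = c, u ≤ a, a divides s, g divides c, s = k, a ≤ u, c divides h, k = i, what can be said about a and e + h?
a divides e + h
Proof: k = i and i = e, so k = e. s = k and a divides s, thus a divides k. Since k = e, a divides e. u ≤ a and a ≤ u, hence u = a. From y = c and y divides g, c divides g. g divides c, so g = c. u divides g, so u divides c. Since c divides h, u divides h. Since u = a, a divides h. a divides e, so a divides e + h.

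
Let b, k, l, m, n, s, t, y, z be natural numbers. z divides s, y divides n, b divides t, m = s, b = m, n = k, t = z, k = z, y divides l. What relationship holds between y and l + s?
y divides l + s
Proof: b = m and b divides t, hence m divides t. t = z, so m divides z. m = s, so s divides z. Since z divides s, z = s. Since k = z, k = s. n = k and y divides n, so y divides k. k = s, so y divides s. From y divides l, y divides l + s.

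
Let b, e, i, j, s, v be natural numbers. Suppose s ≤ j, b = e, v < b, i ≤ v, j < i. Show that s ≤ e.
j < i and i ≤ v, thus j < v. Since b = e and v < b, v < e. j < v, so j < e. s ≤ j, so s < e. Then s ≤ e.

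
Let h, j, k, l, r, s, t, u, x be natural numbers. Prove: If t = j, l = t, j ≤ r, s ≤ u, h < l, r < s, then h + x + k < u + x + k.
l = t and t = j, so l = j. h < l, so h < j. j ≤ r and r < s, therefore j < s. Since s ≤ u, j < u. h < j, so h < u. Then h + x < u + x. Then h + x + k < u + x + k.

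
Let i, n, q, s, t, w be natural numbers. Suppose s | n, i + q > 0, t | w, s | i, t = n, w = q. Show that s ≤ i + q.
w = q and t | w, thus t | q. t = n, so n | q. s | n, so s | q. Since s | i, s | i + q. i + q > 0, so s ≤ i + q.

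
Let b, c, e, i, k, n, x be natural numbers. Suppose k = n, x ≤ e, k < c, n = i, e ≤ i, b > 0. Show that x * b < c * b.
Since k = n and n = i, k = i. k < c, so i < c. e ≤ i, so e < c. Since x ≤ e, x < c. Combining with b > 0, by multiplying by a positive, x * b < c * b.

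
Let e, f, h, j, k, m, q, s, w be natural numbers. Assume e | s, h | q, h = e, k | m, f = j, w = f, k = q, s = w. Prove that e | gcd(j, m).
Since w = f and f = j, w = j. Because s = w and e | s, e | w. w = j, so e | j. k = q and k | m, hence q | m. h | q, so h | m. Since h = e, e | m. Since e | j, e | gcd(j, m).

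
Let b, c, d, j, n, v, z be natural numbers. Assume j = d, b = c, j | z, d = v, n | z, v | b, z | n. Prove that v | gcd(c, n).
b = c and v | b, so v | c. Because j = d and d = v, j = v. Since z | n and n | z, z = n. Since j | z, j | n. j = v, so v | n. v | c, so v | gcd(c, n).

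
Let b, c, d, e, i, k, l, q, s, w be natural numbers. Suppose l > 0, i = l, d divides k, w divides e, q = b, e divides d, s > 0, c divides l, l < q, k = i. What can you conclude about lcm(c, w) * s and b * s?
lcm(c, w) * s < b * s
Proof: k = i and i = l, thus k = l. From e divides d and d divides k, e divides k. w divides e, so w divides k. From k = l, w divides l. Since c divides l, lcm(c, w) divides l. l > 0, so lcm(c, w) ≤ l. q = b and l < q, hence l < b. Since lcm(c, w) ≤ l, lcm(c, w) < b. Combined with s > 0, by multiplying by a positive, lcm(c, w) * s < b * s.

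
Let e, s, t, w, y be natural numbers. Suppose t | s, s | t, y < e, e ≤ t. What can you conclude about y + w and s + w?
y + w < s + w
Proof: t | s and s | t, so t = s. y < e and e ≤ t, therefore y < t. t = s, so y < s. Then y + w < s + w.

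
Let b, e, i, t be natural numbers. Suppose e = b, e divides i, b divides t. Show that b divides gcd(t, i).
Because e = b and e divides i, b divides i. b divides t, so b divides gcd(t, i).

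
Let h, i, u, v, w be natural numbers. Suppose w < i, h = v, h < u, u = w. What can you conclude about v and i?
v < i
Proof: Because u = w and h < u, h < w. h = v, so v < w. w < i, so v < i.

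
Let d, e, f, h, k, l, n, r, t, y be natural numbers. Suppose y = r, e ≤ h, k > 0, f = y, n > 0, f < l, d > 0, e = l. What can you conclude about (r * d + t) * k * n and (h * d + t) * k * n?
(r * d + t) * k * n < (h * d + t) * k * n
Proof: Because f = y and y = r, f = r. Since e = l and e ≤ h, l ≤ h. Since f < l, f < h. Since f = r, r < h. Since d > 0, by multiplying by a positive, r * d < h * d. Then r * d + t < h * d + t. Combined with k > 0, by multiplying by a positive, (r * d + t) * k < (h * d + t) * k. From n > 0, by multiplying by a positive, (r * d + t) * k * n < (h * d + t) * k * n.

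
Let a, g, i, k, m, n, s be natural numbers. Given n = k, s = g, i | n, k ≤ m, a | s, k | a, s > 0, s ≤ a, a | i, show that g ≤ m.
Because n = k and i | n, i | k. Because a | i, a | k. Because k | a, k = a. a | s and s > 0, hence a ≤ s. Since s ≤ a, a = s. Since k = a, k = s. s = g, so k = g. Since k ≤ m, g ≤ m.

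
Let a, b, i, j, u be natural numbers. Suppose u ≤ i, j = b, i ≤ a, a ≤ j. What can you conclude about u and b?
u ≤ b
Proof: From i ≤ a and a ≤ j, i ≤ j. j = b, so i ≤ b. u ≤ i, so u ≤ b.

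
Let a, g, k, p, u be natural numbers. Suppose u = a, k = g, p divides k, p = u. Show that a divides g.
p = u and u = a, therefore p = a. k = g and p divides k, so p divides g. p = a, so a divides g.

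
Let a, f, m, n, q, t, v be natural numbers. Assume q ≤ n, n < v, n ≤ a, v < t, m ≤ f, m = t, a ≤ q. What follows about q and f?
q < f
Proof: n ≤ a and a ≤ q, therefore n ≤ q. Since q ≤ n, n = q. n < v, so q < v. v < t, so q < t. m = t and m ≤ f, hence t ≤ f. q < t, so q < f.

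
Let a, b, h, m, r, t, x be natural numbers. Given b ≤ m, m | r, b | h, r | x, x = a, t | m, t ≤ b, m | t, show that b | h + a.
Since t | m and m | t, t = m. From t ≤ b, m ≤ b. b ≤ m, so m = b. Since x = a and r | x, r | a. Since m | r, m | a. m = b, so b | a. b | h, so b | h + a.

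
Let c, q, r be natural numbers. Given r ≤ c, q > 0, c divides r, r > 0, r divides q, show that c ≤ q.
Because c divides r and r > 0, c ≤ r. Since r ≤ c, r = c. r divides q and q > 0, therefore r ≤ q. Since r = c, c ≤ q.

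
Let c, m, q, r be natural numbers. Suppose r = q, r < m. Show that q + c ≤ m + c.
r = q and r < m, therefore q < m. Then q + c < m + c. Then q + c ≤ m + c.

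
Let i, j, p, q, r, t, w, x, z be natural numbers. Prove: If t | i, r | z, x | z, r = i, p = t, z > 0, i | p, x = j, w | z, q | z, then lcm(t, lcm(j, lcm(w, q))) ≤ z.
Because p = t and i | p, i | t. t | i, so i = t. Since r = i, r = t. r | z, so t | z. x = j and x | z, hence j | z. Since w | z and q | z, lcm(w, q) | z. From j | z, lcm(j, lcm(w, q)) | z. Since t | z, lcm(t, lcm(j, lcm(w, q))) | z. Since z > 0, lcm(t, lcm(j, lcm(w, q))) ≤ z.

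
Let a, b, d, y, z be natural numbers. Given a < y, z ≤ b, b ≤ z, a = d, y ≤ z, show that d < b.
z ≤ b and b ≤ z, therefore z = b. a < y and y ≤ z, hence a < z. Since z = b, a < b. a = d, so d < b.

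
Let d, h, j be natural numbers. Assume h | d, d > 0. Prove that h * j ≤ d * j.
h | d and d > 0, therefore h ≤ d. Then h * j ≤ d * j.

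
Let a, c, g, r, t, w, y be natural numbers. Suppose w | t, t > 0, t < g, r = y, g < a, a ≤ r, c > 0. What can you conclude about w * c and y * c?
w * c < y * c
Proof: w | t and t > 0, hence w ≤ t. g < a and a ≤ r, so g < r. Since r = y, g < y. From t < g, t < y. Since w ≤ t, w < y. Since c > 0, w * c < y * c.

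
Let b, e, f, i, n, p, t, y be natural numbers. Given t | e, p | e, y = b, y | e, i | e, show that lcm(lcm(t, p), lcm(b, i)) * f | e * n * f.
t | e and p | e, therefore lcm(t, p) | e. y = b and y | e, therefore b | e. Since i | e, lcm(b, i) | e. lcm(t, p) | e, so lcm(lcm(t, p), lcm(b, i)) | e. Then lcm(lcm(t, p), lcm(b, i)) | e * n. Then lcm(lcm(t, p), lcm(b, i)) * f | e * n * f.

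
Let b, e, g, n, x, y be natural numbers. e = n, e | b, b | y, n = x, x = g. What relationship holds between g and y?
g | y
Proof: Since n = x and x = g, n = g. From e | b and b | y, e | y. e = n, so n | y. n = g, so g | y.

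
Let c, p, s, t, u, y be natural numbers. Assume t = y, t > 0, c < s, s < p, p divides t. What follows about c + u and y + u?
c + u < y + u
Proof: c < s and s < p, therefore c < p. p divides t and t > 0, thus p ≤ t. Because c < p, c < t. t = y, so c < y. Then c + u < y + u.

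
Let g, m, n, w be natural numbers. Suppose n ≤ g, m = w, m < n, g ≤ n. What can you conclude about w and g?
w < g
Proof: Because n ≤ g and g ≤ n, n = g. From m = w and m < n, w < n. Since n = g, w < g.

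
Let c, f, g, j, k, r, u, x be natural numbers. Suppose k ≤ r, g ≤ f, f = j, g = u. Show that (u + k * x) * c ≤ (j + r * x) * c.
f = j and g ≤ f, therefore g ≤ j. g = u, so u ≤ j. From k ≤ r, k * x ≤ r * x. u ≤ j, so u + k * x ≤ j + r * x. Then (u + k * x) * c ≤ (j + r * x) * c.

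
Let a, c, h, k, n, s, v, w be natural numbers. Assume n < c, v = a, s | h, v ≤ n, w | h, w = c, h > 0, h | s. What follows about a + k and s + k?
a + k < s + k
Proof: Since v ≤ n and n < c, v < c. v = a, so a < c. Since h | s and s | h, h = s. Because w = c and w | h, c | h. Since h > 0, c ≤ h. h = s, so c ≤ s. a < c, so a < s. Then a + k < s + k.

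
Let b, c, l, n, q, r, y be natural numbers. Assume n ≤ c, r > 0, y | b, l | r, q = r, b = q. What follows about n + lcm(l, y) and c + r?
n + lcm(l, y) ≤ c + r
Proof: b = q and q = r, therefore b = r. Since y | b, y | r. l | r, so lcm(l, y) | r. Since r > 0, lcm(l, y) ≤ r. From n ≤ c, n + lcm(l, y) ≤ c + r.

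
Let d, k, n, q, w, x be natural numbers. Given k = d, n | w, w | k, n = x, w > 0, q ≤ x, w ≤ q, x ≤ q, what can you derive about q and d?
q | d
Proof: x ≤ q and q ≤ x, therefore x = q. From n = x, n = q. n | w and w > 0, so n ≤ w. n = q, so q ≤ w. w ≤ q, so w = q. Since k = d and w | k, w | d. w = q, so q | d.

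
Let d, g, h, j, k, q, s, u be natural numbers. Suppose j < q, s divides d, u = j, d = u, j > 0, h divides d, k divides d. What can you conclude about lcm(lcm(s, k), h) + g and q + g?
lcm(lcm(s, k), h) + g < q + g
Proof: d = u and u = j, therefore d = j. Because s divides d and k divides d, lcm(s, k) divides d. h divides d, so lcm(lcm(s, k), h) divides d. d = j, so lcm(lcm(s, k), h) divides j. j > 0, so lcm(lcm(s, k), h) ≤ j. j < q, so lcm(lcm(s, k), h) < q. Then lcm(lcm(s, k), h) + g < q + g.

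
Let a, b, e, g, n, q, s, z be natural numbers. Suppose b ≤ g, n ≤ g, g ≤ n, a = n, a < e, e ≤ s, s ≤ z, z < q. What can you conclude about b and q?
b < q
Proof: From n ≤ g and g ≤ n, n = g. From a = n and a < e, n < e. Because e ≤ s and s ≤ z, e ≤ z. n < e, so n < z. Since n = g, g < z. From b ≤ g, b < z. Since z < q, b < q.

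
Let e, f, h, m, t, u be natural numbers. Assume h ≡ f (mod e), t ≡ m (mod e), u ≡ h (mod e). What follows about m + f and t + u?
m + f ≡ t + u (mod e)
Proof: u ≡ h (mod e) and h ≡ f (mod e), therefore u ≡ f (mod e). Since t ≡ m (mod e), t + u ≡ m + f (mod e). Then m + f ≡ t + u (mod e).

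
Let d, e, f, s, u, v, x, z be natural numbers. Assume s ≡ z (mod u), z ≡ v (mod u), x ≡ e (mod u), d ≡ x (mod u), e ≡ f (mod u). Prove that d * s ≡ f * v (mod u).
From d ≡ x (mod u) and x ≡ e (mod u), d ≡ e (mod u). e ≡ f (mod u), so d ≡ f (mod u). Because s ≡ z (mod u) and z ≡ v (mod u), s ≡ v (mod u). Since d ≡ f (mod u), d * s ≡ f * v (mod u).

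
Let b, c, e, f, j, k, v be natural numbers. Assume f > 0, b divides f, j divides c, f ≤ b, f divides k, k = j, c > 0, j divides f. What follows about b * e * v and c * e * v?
b * e * v ≤ c * e * v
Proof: From b divides f and f > 0, b ≤ f. Since f ≤ b, f = b. k = j and f divides k, so f divides j. j divides f, so j = f. j divides c, so f divides c. c > 0, so f ≤ c. f = b, so b ≤ c. By multiplying by a non-negative, b * e ≤ c * e. By multiplying by a non-negative, b * e * v ≤ c * e * v.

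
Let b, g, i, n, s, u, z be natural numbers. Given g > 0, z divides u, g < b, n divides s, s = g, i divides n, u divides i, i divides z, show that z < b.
z divides u and u divides i, so z divides i. i divides z, so i = z. Because i divides n and n divides s, i divides s. Since s = g, i divides g. Since i = z, z divides g. Because g > 0, z ≤ g. Since g < b, z < b.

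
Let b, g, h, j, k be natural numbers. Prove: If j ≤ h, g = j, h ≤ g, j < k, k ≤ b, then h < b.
Because g = j and h ≤ g, h ≤ j. Since j ≤ h, j = h. j < k and k ≤ b, so j < b. Since j = h, h < b.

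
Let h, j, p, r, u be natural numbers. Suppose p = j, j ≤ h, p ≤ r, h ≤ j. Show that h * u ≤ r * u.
j ≤ h and h ≤ j, hence j = h. p = j, so p = h. p ≤ r, so h ≤ r. By multiplying by a non-negative, h * u ≤ r * u.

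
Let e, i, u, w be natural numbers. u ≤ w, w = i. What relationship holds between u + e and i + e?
u + e ≤ i + e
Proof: w = i and u ≤ w, hence u ≤ i. Then u + e ≤ i + e.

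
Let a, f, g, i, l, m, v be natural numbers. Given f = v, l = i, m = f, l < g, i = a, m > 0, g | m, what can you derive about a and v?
a < v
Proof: From l = i and i = a, l = a. Since l < g, a < g. From g | m and m > 0, g ≤ m. m = f, so g ≤ f. Because a < g, a < f. f = v, so a < v.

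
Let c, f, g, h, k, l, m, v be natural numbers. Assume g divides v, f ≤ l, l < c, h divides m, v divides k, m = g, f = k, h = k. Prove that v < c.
m = g and h divides m, hence h divides g. g divides v, so h divides v. h = k, so k divides v. v divides k, so k = v. f = k and f ≤ l, thus k ≤ l. l < c, so k < c. Since k = v, v < c.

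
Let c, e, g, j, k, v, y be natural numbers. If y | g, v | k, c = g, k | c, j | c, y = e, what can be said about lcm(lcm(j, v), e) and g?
lcm(lcm(j, v), e) | g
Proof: v | k and k | c, therefore v | c. Since j | c, lcm(j, v) | c. Because c = g, lcm(j, v) | g. From y = e and y | g, e | g. From lcm(j, v) | g, lcm(lcm(j, v), e) | g.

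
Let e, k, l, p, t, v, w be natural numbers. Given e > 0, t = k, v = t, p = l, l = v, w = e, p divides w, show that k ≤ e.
Since p = l and p divides w, l divides w. Since l = v, v divides w. Since w = e, v divides e. v = t, so t divides e. Since e > 0, t ≤ e. t = k, so k ≤ e.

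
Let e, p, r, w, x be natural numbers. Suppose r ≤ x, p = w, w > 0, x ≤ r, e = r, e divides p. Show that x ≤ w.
r ≤ x and x ≤ r, therefore r = x. e = r, so e = x. From p = w and e divides p, e divides w. e = x, so x divides w. Since w > 0, x ≤ w.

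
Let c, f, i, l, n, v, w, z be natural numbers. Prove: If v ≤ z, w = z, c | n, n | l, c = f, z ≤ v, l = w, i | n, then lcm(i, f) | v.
c = f and c | n, so f | n. Since i | n, lcm(i, f) | n. l = w and w = z, hence l = z. z ≤ v and v ≤ z, therefore z = v. l = z, so l = v. Since n | l, n | v. lcm(i, f) | n, so lcm(i, f) | v.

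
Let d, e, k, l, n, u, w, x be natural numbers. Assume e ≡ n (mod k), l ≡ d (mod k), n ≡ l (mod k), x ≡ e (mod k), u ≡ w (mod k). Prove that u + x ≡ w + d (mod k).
x ≡ e (mod k) and e ≡ n (mod k), therefore x ≡ n (mod k). Since n ≡ l (mod k), x ≡ l (mod k). l ≡ d (mod k), so x ≡ d (mod k). Since u ≡ w (mod k), by adding congruences, u + x ≡ w + d (mod k).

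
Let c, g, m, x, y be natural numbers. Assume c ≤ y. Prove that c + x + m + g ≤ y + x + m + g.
c ≤ y, hence c + x ≤ y + x. Then c + x + m ≤ y + x + m. Then c + x + m + g ≤ y + x + m + g.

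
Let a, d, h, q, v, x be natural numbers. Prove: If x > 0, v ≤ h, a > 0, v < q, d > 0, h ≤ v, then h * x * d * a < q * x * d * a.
Since v ≤ h and h ≤ v, v = h. Because v < q, h < q. Since x > 0, h * x < q * x. d > 0, so h * x * d < q * x * d. a > 0, so h * x * d * a < q * x * d * a.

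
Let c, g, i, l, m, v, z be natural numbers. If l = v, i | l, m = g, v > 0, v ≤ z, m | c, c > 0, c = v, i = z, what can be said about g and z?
g ≤ z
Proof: Because l = v and i | l, i | v. i = z, so z | v. Since v > 0, z ≤ v. v ≤ z, so v = z. c = v, so c = z. m | c and c > 0, so m ≤ c. Since c = z, m ≤ z. m = g, so g ≤ z.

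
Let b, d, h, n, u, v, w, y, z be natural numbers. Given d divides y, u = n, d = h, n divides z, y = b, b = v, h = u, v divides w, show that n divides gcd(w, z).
y = b and d divides y, so d divides b. d = h, so h divides b. From h = u, u divides b. Since b = v, u divides v. Since u = n, n divides v. Since v divides w, n divides w. Since n divides z, n divides gcd(w, z).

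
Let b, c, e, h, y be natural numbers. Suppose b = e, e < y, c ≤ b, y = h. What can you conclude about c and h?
c < h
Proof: b = e and c ≤ b, hence c ≤ e. Because y = h and e < y, e < h. c ≤ e, so c < h.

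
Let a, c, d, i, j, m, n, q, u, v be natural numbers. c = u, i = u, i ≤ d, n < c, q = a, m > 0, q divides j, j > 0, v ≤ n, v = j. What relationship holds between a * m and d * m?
a * m < d * m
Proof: q = a and q divides j, so a divides j. Because j > 0, a ≤ j. c = u and n < c, hence n < u. From v ≤ n, v < u. Since i = u and i ≤ d, u ≤ d. Since v < u, v < d. v = j, so j < d. Since a ≤ j, a < d. Because m > 0, by multiplying by a positive, a * m < d * m.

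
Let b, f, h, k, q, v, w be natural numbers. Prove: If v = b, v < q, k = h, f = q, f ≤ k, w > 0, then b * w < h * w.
Because v = b and v < q, b < q. f = q and f ≤ k, hence q ≤ k. Since k = h, q ≤ h. Because b < q, b < h. Since w > 0, by multiplying by a positive, b * w < h * w.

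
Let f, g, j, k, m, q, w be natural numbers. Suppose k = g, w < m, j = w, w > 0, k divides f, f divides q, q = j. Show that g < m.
k divides f and f divides q, so k divides q. From q = j, k divides j. j = w, so k divides w. k = g, so g divides w. w > 0, so g ≤ w. Since w < m, g < m.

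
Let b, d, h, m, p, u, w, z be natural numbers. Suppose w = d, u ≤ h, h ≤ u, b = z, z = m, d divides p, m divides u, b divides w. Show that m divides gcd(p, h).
Because b = z and z = m, b = m. w = d and b divides w, so b divides d. From b = m, m divides d. Since d divides p, m divides p. u ≤ h and h ≤ u, therefore u = h. Since m divides u, m divides h. m divides p, so m divides gcd(p, h).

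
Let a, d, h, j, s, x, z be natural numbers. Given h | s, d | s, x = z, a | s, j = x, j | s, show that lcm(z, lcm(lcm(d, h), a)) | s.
j = x and j | s, thus x | s. Since x = z, z | s. d | s and h | s, thus lcm(d, h) | s. Because a | s, lcm(lcm(d, h), a) | s. Since z | s, lcm(z, lcm(lcm(d, h), a)) | s.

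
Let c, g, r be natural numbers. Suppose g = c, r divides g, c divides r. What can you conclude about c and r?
c = r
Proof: g = c and r divides g, hence r divides c. c divides r, so r = c. Then c = r.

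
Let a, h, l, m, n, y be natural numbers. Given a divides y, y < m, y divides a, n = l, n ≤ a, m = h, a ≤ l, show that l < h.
Since y divides a and a divides y, y = a. From n = l and n ≤ a, l ≤ a. Since a ≤ l, a = l. y = a, so y = l. m = h and y < m, so y < h. Since y = l, l < h.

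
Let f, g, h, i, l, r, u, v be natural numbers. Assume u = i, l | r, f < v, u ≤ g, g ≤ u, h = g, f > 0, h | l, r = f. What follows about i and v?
i < v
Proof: g ≤ u and u ≤ g, thus g = u. Since h = g, h = u. r = f and l | r, so l | f. Since h | l, h | f. f > 0, so h ≤ f. From f < v, h < v. h = u, so u < v. Since u = i, i < v.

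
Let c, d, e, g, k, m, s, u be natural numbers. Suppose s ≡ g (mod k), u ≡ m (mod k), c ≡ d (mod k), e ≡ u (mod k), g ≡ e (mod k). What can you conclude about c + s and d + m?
c + s ≡ d + m (mod k)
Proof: s ≡ g (mod k) and g ≡ e (mod k), so s ≡ e (mod k). From e ≡ u (mod k), s ≡ u (mod k). u ≡ m (mod k), so s ≡ m (mod k). Since c ≡ d (mod k), c + s ≡ d + m (mod k).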